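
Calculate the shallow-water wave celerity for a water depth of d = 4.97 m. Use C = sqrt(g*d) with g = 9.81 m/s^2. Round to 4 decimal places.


Using the shallow-water approximation:
C = sqrt(g * d) = sqrt(9.81 * 4.97)
C = sqrt(48.7557)
C = 6.9825 m/s

6.9825


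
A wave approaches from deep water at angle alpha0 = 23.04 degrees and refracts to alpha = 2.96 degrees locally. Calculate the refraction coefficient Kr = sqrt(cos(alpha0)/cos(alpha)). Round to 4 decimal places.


Kr = sqrt(cos(alpha0) / cos(alpha))
cos(23.04) = 0.920232
cos(2.96) = 0.998666
Kr = sqrt(0.920232 / 0.998666)
Kr = sqrt(0.921461)
Kr = 0.9599

0.9599


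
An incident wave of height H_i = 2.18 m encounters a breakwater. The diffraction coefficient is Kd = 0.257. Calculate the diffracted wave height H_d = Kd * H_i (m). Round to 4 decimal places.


H_d = Kd * H_i
H_d = 0.257 * 2.18
H_d = 0.5603 m

0.5603


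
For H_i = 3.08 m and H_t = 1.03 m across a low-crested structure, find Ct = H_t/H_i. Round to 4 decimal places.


Ct = H_t / H_i
Ct = 1.03 / 3.08
Ct = 0.3344

0.3344


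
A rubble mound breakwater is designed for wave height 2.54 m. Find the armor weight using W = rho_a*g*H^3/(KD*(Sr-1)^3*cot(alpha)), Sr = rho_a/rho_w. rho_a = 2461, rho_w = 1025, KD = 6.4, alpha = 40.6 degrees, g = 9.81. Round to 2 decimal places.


Sr = rho_a / rho_w = 2461 / 1025 = 2.400976
(Sr - 1) = 1.400976
(Sr - 1)^3 = 2.749741
cot(40.6) = 1 / tan(40.6) = 1 / 0.857104 = 1.166720
Numerator = 2461 * 9.81 * 2.54^3 = 395623.2178
Denominator = 6.4 * 2.749741 * 1.166720 = 20.532335
W = 395623.2178 / 20.532335
W = 19268.30 N

19268.30


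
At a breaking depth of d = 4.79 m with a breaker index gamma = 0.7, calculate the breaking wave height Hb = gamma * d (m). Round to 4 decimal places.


Hb = gamma * d
Hb = 0.7 * 4.79
Hb = 3.3530 m

3.3530


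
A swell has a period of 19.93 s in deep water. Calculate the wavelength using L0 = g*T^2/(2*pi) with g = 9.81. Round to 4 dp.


L0 = g * T^2 / (2 * pi)
L0 = 9.81 * 19.93^2 / (2 * pi)
L0 = 9.81 * 397.2049 / 6.28319
L0 = 3896.5801 / 6.28319
L0 = 620.1600 m

620.1600


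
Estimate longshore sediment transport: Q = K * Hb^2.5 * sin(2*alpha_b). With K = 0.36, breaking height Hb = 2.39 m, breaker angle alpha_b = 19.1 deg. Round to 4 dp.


Q = K * Hb^2.5 * sin(2 * alpha_b)
Hb^2.5 = 2.39^2.5 = 8.830692
sin(2 * 19.1) = sin(38.2) = 0.618408
Q = 0.36 * 8.830692 * 0.618408
Q = 1.9660 m^3/s

1.9660


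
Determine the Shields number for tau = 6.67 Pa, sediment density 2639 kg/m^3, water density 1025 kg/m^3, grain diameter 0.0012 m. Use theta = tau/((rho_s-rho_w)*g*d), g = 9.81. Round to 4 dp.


theta = tau / ((rho_s - rho_w) * g * d)
rho_s - rho_w = 2639 - 1025 = 1614
Denominator = 1614 * 9.81 * 0.0012 = 19.000008
theta = 6.67 / 19.000008
theta = 0.3511

0.3511


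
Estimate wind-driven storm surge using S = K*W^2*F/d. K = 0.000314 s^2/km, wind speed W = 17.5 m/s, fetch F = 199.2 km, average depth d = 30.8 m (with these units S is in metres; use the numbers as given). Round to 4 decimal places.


S = K * W^2 * F / d
W^2 = 17.5^2 = 306.25
S = 0.000314 * 306.25 * 199.2 / 30.8
Numerator = 0.000314 * 306.25 * 199.2 = 19.155570
S = 19.155570 / 30.8 = 0.6219 m

0.6219


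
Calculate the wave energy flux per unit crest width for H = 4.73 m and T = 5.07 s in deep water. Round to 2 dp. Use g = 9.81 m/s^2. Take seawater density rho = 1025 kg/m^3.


P = rho * g^2 * H^2 * T / (32 * pi)
P = 1025 * 9.81^2 * 4.73^2 * 5.07 / (32 * pi)
P = 1025 * 96.2361 * 22.3729 * 5.07 / 100.53096
P = 111299.26 W/m

111299.26


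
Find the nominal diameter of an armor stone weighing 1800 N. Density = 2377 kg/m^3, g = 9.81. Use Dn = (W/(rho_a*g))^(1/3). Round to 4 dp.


V = W / (rho_a * g)
V = 1800 / (2377 * 9.81)
V = 1800 / 23318.37
V = 0.077192 m^3
Dn = V^(1/3) = 0.077192^(1/3)
Dn = 0.4258 m

0.4258


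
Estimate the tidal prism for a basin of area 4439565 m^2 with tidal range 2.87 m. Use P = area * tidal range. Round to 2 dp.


Tidal prism = Area * Tidal range
P = 4439565 * 2.87
P = 12741551.55 m^3

12741551.55


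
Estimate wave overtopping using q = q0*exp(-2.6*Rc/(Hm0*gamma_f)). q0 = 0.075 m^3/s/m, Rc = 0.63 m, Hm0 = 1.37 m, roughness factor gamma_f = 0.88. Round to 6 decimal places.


q = q0 * exp(-2.6 * Rc / (Hm0 * gamma_f))
Exponent = -2.6 * 0.63 / (1.37 * 0.88)
= -2.6 * 0.63 / 1.2056
= -1.358660
exp(-1.358660) = 0.257005
q = 0.075 * 0.257005
q = 0.019275 m^3/s/m

0.019275


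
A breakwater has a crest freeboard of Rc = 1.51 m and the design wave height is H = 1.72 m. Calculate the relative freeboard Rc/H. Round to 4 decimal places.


Relative freeboard = Rc / H
= 1.51 / 1.72
= 0.8779

0.8779


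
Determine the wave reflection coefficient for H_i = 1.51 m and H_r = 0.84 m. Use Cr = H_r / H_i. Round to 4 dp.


Cr = H_r / H_i
Cr = 0.84 / 1.51
Cr = 0.5563

0.5563


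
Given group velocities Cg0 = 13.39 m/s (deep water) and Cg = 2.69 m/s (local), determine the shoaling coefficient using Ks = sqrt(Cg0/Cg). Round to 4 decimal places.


Ks = sqrt(Cg0 / Cg)
Ks = sqrt(13.39 / 2.69)
Ks = sqrt(4.9777)
Ks = 2.2311

2.2311


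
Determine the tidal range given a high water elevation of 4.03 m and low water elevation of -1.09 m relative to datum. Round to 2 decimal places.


Tidal range = High water - Low water
Tidal range = 4.03 - (-1.09)
Tidal range = 5.12 m

5.12


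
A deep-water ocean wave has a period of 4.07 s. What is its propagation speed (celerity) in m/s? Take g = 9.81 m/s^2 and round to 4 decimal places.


We use the deep-water celerity formula:
C = g * T / (2 * pi)
C = 9.81 * 4.07 / (2 * 3.14159...)
C = 39.926700 / 6.283185
C = 6.3545 m/s

6.3545


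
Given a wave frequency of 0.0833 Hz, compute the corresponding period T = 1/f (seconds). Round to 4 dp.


T = 1 / f
T = 1 / 0.0833
T = 12.0048 s

12.0048


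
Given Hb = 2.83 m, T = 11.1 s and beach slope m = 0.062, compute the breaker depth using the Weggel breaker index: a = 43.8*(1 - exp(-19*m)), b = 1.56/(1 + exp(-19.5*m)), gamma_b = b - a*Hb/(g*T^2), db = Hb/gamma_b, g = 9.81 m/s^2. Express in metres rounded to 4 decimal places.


a = 43.8 * (1 - exp(-19 * m))
exp(-19 * 0.062) = exp(-1.1780) = 0.307894
a = 43.8 * (1 - 0.307894) = 30.314247
b = 1.56 / (1 + exp(-19.5 * m))
exp(-19.5 * 0.062) = exp(-1.2090) = 0.298496
b = 1.56 / (1 + 0.298496) = 1.201390
Hb / (g * T^2) = 2.83 / (9.81 * 11.1^2) = 2.83 / 1208.6901 = 0.00234138
gamma_b = b - a * Hb/(g*T^2) = 1.201390 - 30.314247 * 0.00234138 = 1.130413
db = Hb / gamma_b = 2.83 / 1.130413
db = 2.5035 m

2.5035


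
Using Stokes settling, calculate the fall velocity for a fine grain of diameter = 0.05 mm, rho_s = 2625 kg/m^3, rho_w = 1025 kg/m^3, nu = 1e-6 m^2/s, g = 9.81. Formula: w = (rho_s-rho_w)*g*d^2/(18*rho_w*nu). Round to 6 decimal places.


w = (rho_s - rho_w) * g * d^2 / (18 * rho_w * nu)
d = 0.05 mm = 0.000050 m
rho_s - rho_w = 2625 - 1025 = 1600
Numerator = 1600 * 9.81 * (0.000050)^2 = 0.000039240000
Denominator = 18 * 1025 * 1e-6 = 0.018450
w = 0.002127 m/s

0.002127


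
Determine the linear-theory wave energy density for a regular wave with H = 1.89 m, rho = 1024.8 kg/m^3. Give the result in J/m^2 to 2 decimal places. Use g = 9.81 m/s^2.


E = (1/8) * rho * g * H^2
E = (1/8) * 1024.8 * 9.81 * 1.89^2
E = 0.125 * 1024.8 * 9.81 * 3.5721
E = 4488.92 J/m^2

4488.92


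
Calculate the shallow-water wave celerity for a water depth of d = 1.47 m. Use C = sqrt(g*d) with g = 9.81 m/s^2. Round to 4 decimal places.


Using the shallow-water approximation:
C = sqrt(g * d) = sqrt(9.81 * 1.47)
C = sqrt(14.4207)
C = 3.7975 m/s

3.7975


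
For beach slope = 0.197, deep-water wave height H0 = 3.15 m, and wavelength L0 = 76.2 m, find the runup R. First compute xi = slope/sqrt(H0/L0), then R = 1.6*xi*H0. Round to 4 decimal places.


xi = slope / sqrt(H0/L0)
H0/L0 = 3.15/76.2 = 0.041339
sqrt(0.041339) = 0.203319
xi = 0.197 / 0.203319 = 0.968921
R = 1.6 * xi * H0 = 1.6 * 0.968921 * 3.15
R = 4.8834 m

4.8834


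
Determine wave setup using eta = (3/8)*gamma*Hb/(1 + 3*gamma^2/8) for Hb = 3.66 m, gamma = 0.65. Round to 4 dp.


eta = (3/8) * gamma * Hb / (1 + 3*gamma^2/8)
Numerator = (3/8) * 0.65 * 3.66 = 0.892125
Denominator = 1 + 3*0.65^2/8 = 1 + 0.158438 = 1.158438
eta = 0.892125 / 1.158438
eta = 0.7701 m

0.7701


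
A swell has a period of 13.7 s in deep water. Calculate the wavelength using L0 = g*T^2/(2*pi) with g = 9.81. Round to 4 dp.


L0 = g * T^2 / (2 * pi)
L0 = 9.81 * 13.7^2 / (2 * pi)
L0 = 9.81 * 187.6900 / 6.28319
L0 = 1841.2389 / 6.28319
L0 = 293.0423 m

293.0423


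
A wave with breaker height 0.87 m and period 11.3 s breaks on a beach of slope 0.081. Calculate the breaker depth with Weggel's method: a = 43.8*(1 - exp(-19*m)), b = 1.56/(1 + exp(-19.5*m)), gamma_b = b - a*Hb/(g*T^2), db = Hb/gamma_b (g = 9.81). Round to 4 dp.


a = 43.8 * (1 - exp(-19 * m))
exp(-19 * 0.081) = exp(-1.5390) = 0.214596
a = 43.8 * (1 - 0.214596) = 34.400713
b = 1.56 / (1 + exp(-19.5 * m))
exp(-19.5 * 0.081) = exp(-1.5795) = 0.206078
b = 1.56 / (1 + 0.206078) = 1.293449
Hb / (g * T^2) = 0.87 / (9.81 * 11.3^2) = 0.87 / 1252.6389 = 0.00069453
gamma_b = b - a * Hb/(g*T^2) = 1.293449 - 34.400713 * 0.00069453 = 1.269556
db = Hb / gamma_b = 0.87 / 1.269556
db = 0.6853 m

0.6853


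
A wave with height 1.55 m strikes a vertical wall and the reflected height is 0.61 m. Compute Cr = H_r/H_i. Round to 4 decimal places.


Cr = H_r / H_i
Cr = 0.61 / 1.55
Cr = 0.3935

0.3935


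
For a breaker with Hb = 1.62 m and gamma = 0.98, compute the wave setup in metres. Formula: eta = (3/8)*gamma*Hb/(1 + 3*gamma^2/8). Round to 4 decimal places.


eta = (3/8) * gamma * Hb / (1 + 3*gamma^2/8)
Numerator = (3/8) * 0.98 * 1.62 = 0.595350
Denominator = 1 + 3*0.98^2/8 = 1 + 0.360150 = 1.360150
eta = 0.595350 / 1.360150
eta = 0.4377 m

0.4377


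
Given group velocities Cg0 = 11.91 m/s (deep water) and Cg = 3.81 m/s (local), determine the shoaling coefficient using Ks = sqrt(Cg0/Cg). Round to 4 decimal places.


Ks = sqrt(Cg0 / Cg)
Ks = sqrt(11.91 / 3.81)
Ks = sqrt(3.1260)
Ks = 1.7680

1.7680


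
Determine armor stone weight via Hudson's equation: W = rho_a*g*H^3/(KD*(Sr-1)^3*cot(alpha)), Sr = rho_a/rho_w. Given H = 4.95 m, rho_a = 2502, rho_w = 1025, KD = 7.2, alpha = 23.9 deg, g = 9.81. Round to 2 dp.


Sr = rho_a / rho_w = 2502 / 1025 = 2.440976
(Sr - 1) = 1.440976
(Sr - 1)^3 = 2.992057
cot(23.9) = 1 / tan(23.9) = 1 / 0.443139 = 2.256628
Numerator = 2502 * 9.81 * 4.95^3 = 2976952.5302
Denominator = 7.2 * 2.992057 * 2.256628 = 48.614118
W = 2976952.5302 / 48.614118
W = 61236.38 N

61236.38


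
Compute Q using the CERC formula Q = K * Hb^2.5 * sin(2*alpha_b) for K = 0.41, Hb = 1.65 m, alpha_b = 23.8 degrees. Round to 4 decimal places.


Q = K * Hb^2.5 * sin(2 * alpha_b)
Hb^2.5 = 1.65^2.5 = 3.497115
sin(2 * 23.8) = sin(47.6) = 0.738455
Q = 0.41 * 3.497115 * 0.738455
Q = 1.0588 m^3/s

1.0588


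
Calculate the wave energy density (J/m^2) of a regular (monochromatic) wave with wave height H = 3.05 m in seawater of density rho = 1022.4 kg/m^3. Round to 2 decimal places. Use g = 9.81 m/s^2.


E = (1/8) * rho * g * H^2
E = (1/8) * 1022.4 * 9.81 * 3.05^2
E = 0.125 * 1022.4 * 9.81 * 9.3025
E = 11662.71 J/m^2

11662.71


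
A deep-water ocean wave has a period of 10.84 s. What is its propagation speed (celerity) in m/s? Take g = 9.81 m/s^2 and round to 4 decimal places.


We use the deep-water celerity formula:
C = g * T / (2 * pi)
C = 9.81 * 10.84 / (2 * 3.14159...)
C = 106.340400 / 6.283185
C = 16.9246 m/s

16.9246


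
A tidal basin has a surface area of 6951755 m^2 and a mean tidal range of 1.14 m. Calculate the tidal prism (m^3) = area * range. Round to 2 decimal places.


Tidal prism = Area * Tidal range
P = 6951755 * 1.14
P = 7925000.70 m^3

7925000.70


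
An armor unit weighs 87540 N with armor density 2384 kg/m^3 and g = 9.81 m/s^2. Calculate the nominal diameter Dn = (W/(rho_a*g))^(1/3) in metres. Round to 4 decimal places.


V = W / (rho_a * g)
V = 87540 / (2384 * 9.81)
V = 87540 / 23387.04
V = 3.743099 m^3
Dn = V^(1/3) = 3.743099^(1/3)
Dn = 1.5527 m

1.5527


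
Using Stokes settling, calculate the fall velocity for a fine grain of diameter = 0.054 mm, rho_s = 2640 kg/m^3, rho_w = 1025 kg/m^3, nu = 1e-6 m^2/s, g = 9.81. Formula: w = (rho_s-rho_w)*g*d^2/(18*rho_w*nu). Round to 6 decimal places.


w = (rho_s - rho_w) * g * d^2 / (18 * rho_w * nu)
d = 0.054 mm = 0.000054 m
rho_s - rho_w = 2640 - 1025 = 1615
Numerator = 1615 * 9.81 * (0.000054)^2 = 0.000046198625
Denominator = 18 * 1025 * 1e-6 = 0.018450
w = 0.002504 m/s

0.002504


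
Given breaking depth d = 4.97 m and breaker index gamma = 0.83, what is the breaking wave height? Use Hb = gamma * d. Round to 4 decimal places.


Hb = gamma * d
Hb = 0.83 * 4.97
Hb = 4.1251 m

4.1251


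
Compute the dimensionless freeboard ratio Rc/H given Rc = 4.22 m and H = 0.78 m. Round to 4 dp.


Relative freeboard = Rc / H
= 4.22 / 0.78
= 5.4103

5.4103


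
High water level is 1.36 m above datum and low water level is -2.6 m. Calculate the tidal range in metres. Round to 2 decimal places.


Tidal range = High water - Low water
Tidal range = 1.36 - (-2.6)
Tidal range = 3.96 m

3.96


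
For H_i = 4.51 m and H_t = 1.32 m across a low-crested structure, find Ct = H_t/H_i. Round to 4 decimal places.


Ct = H_t / H_i
Ct = 1.32 / 4.51
Ct = 0.2927

0.2927


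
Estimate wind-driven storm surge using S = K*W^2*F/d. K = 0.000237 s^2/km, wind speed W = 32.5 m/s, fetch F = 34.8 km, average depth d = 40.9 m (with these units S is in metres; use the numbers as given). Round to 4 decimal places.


S = K * W^2 * F / d
W^2 = 32.5^2 = 1056.25
S = 0.000237 * 1056.25 * 34.8 / 40.9
Numerator = 0.000237 * 1056.25 * 34.8 = 8.711527
S = 8.711527 / 40.9 = 0.2130 m

0.2130


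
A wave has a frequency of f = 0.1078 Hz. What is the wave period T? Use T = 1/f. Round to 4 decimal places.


T = 1 / f
T = 1 / 0.1078
T = 9.2764 s

9.2764


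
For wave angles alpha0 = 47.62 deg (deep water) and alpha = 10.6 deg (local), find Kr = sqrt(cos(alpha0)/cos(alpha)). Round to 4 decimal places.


Kr = sqrt(cos(alpha0) / cos(alpha))
cos(47.62) = 0.674045
cos(10.6) = 0.982935
Kr = sqrt(0.674045 / 0.982935)
Kr = sqrt(0.685747)
Kr = 0.8281

0.8281


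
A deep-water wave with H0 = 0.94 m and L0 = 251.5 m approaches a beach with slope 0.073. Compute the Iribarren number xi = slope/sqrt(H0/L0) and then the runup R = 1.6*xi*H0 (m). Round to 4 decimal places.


xi = slope / sqrt(H0/L0)
H0/L0 = 0.94/251.5 = 0.003738
sqrt(0.003738) = 0.061136
xi = 0.073 / 0.061136 = 1.194065
R = 1.6 * xi * H0 = 1.6 * 1.194065 * 0.94
R = 1.7959 m

1.7959


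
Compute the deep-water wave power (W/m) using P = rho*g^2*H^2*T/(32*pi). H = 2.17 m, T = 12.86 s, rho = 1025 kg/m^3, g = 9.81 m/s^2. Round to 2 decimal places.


P = rho * g^2 * H^2 * T / (32 * pi)
P = 1025 * 9.81^2 * 2.17^2 * 12.86 / (32 * pi)
P = 1025 * 96.2361 * 4.7089 * 12.86 / 100.53096
P = 59418.61 W/m

59418.61


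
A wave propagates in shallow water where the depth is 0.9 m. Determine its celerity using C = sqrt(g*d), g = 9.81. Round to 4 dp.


Using the shallow-water approximation:
C = sqrt(g * d) = sqrt(9.81 * 0.9)
C = sqrt(8.8290)
C = 2.9714 m/s

2.9714


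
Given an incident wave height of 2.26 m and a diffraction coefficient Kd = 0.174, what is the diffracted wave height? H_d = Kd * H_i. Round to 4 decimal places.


H_d = Kd * H_i
H_d = 0.174 * 2.26
H_d = 0.3932 m

0.3932


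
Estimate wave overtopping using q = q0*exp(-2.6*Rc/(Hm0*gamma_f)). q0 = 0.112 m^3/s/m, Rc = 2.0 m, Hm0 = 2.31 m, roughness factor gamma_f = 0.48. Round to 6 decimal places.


q = q0 * exp(-2.6 * Rc / (Hm0 * gamma_f))
Exponent = -2.6 * 2.0 / (2.31 * 0.48)
= -2.6 * 2.0 / 1.1088
= -4.689755
exp(-4.689755) = 0.009189
q = 0.112 * 0.009189
q = 0.001029 m^3/s/m

0.001029


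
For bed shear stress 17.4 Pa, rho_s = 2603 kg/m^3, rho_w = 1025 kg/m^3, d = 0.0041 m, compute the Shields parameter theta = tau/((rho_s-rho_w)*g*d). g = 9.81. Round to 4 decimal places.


theta = tau / ((rho_s - rho_w) * g * d)
rho_s - rho_w = 2603 - 1025 = 1578
Denominator = 1578 * 9.81 * 0.0041 = 63.468738
theta = 17.4 / 63.468738
theta = 0.2742

0.2742


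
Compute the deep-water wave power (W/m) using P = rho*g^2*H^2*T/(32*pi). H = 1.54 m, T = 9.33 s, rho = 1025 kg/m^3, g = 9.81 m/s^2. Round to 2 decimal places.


P = rho * g^2 * H^2 * T / (32 * pi)
P = 1025 * 9.81^2 * 1.54^2 * 9.33 / (32 * pi)
P = 1025 * 96.2361 * 2.3716 * 9.33 / 100.53096
P = 21711.26 W/m

21711.26


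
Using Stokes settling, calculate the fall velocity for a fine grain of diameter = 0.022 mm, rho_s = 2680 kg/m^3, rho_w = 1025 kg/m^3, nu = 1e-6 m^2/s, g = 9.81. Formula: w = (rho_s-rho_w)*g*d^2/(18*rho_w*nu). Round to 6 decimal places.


w = (rho_s - rho_w) * g * d^2 / (18 * rho_w * nu)
d = 0.022 mm = 0.000022 m
rho_s - rho_w = 2680 - 1025 = 1655
Numerator = 1655 * 9.81 * (0.000022)^2 = 0.000007858006
Denominator = 18 * 1025 * 1e-6 = 0.018450
w = 0.000426 m/s

0.000426


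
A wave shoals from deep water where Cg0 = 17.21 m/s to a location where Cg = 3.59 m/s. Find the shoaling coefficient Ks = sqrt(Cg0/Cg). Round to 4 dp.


Ks = sqrt(Cg0 / Cg)
Ks = sqrt(17.21 / 3.59)
Ks = sqrt(4.7939)
Ks = 2.1895

2.1895


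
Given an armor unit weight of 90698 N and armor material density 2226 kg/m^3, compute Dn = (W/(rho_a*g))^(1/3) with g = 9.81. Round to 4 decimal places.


V = W / (rho_a * g)
V = 90698 / (2226 * 9.81)
V = 90698 / 21837.06
V = 4.153398 m^3
Dn = V^(1/3) = 4.153398^(1/3)
Dn = 1.6074 m

1.6074


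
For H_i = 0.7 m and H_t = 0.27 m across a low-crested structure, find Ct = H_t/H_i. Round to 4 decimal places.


Ct = H_t / H_i
Ct = 0.27 / 0.7
Ct = 0.3857

0.3857


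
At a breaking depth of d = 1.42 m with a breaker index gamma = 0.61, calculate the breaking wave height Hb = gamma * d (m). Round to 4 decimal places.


Hb = gamma * d
Hb = 0.61 * 1.42
Hb = 0.8662 m

0.8662


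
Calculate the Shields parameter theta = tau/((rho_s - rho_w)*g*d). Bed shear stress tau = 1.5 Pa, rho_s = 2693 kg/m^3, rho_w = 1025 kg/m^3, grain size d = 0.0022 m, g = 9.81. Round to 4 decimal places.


theta = tau / ((rho_s - rho_w) * g * d)
rho_s - rho_w = 2693 - 1025 = 1668
Denominator = 1668 * 9.81 * 0.0022 = 35.998776
theta = 1.5 / 35.998776
theta = 0.0417

0.0417


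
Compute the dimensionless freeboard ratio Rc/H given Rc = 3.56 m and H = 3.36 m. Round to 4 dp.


Relative freeboard = Rc / H
= 3.56 / 3.36
= 1.0595

1.0595


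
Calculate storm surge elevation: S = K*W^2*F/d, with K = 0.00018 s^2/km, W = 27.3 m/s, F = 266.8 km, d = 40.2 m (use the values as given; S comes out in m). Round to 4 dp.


S = K * W^2 * F / d
W^2 = 27.3^2 = 745.29
S = 0.00018 * 745.29 * 266.8 / 40.2
Numerator = 0.00018 * 745.29 * 266.8 = 35.791807
S = 35.791807 / 40.2 = 0.8903 m

0.8903


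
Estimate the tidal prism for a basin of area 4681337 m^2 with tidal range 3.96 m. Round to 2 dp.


Tidal prism = Area * Tidal range
P = 4681337 * 3.96
P = 18538094.52 m^3

18538094.52


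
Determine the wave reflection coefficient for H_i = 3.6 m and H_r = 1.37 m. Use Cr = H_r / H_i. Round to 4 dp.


Cr = H_r / H_i
Cr = 1.37 / 3.6
Cr = 0.3806

0.3806


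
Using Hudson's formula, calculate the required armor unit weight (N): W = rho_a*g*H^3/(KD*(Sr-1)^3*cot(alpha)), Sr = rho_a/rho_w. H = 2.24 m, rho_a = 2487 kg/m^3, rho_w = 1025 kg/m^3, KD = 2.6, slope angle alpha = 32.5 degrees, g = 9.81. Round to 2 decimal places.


Sr = rho_a / rho_w = 2487 / 1025 = 2.426341
(Sr - 1) = 1.426341
(Sr - 1)^3 = 2.901820
cot(32.5) = 1 / tan(32.5) = 1 / 0.637070 = 1.569686
Numerator = 2487 * 9.81 * 2.24^3 = 274213.5099
Denominator = 2.6 * 2.901820 * 1.569686 = 11.842858
W = 274213.5099 / 11.842858
W = 23154.33 N

23154.33


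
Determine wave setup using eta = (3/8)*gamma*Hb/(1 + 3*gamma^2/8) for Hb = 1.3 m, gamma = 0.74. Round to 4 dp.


eta = (3/8) * gamma * Hb / (1 + 3*gamma^2/8)
Numerator = (3/8) * 0.74 * 1.3 = 0.360750
Denominator = 1 + 3*0.74^2/8 = 1 + 0.205350 = 1.205350
eta = 0.360750 / 1.205350
eta = 0.2993 m

0.2993


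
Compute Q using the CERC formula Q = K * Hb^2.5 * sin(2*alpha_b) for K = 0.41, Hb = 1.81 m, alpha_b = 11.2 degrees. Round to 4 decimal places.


Q = K * Hb^2.5 * sin(2 * alpha_b)
Hb^2.5 = 1.81^2.5 = 4.407542
sin(2 * 11.2) = sin(22.4) = 0.381070
Q = 0.41 * 4.407542 * 0.381070
Q = 0.6886 m^3/s

0.6886


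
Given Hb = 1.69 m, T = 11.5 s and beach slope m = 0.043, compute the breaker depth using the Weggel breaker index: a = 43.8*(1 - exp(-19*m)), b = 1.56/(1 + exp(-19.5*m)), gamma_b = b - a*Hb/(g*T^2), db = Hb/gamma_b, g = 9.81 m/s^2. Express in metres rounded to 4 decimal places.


a = 43.8 * (1 - exp(-19 * m))
exp(-19 * 0.043) = exp(-0.8170) = 0.441755
a = 43.8 * (1 - 0.441755) = 24.451134
b = 1.56 / (1 + exp(-19.5 * m))
exp(-19.5 * 0.043) = exp(-0.8385) = 0.432359
b = 1.56 / (1 + 0.432359) = 1.089113
Hb / (g * T^2) = 1.69 / (9.81 * 11.5^2) = 1.69 / 1297.3725 = 0.00130263
gamma_b = b - a * Hb/(g*T^2) = 1.089113 - 24.451134 * 0.00130263 = 1.057262
db = Hb / gamma_b = 1.69 / 1.057262
db = 1.5985 m

1.5985


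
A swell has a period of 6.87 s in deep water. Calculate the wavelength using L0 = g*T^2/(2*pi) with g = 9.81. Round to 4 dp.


L0 = g * T^2 / (2 * pi)
L0 = 9.81 * 6.87^2 / (2 * pi)
L0 = 9.81 * 47.1969 / 6.28319
L0 = 463.0016 / 6.28319
L0 = 73.6890 m

73.6890


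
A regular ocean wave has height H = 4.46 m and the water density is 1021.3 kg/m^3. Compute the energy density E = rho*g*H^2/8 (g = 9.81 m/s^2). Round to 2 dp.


E = (1/8) * rho * g * H^2
E = (1/8) * 1021.3 * 9.81 * 4.46^2
E = 0.125 * 1021.3 * 9.81 * 19.8916
E = 24911.63 J/m^2

24911.63


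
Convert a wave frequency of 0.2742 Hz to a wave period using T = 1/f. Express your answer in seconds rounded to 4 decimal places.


T = 1 / f
T = 1 / 0.2742
T = 3.6470 s

3.6470


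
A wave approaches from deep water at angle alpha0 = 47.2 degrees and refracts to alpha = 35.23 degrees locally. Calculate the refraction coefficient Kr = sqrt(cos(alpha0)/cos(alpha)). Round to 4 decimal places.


Kr = sqrt(cos(alpha0) / cos(alpha))
cos(47.2) = 0.679441
cos(35.23) = 0.816843
Kr = sqrt(0.679441 / 0.816843)
Kr = sqrt(0.831789)
Kr = 0.9120

0.9120


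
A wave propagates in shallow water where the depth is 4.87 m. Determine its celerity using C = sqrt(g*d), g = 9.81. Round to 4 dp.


Using the shallow-water approximation:
C = sqrt(g * d) = sqrt(9.81 * 4.87)
C = sqrt(47.7747)
C = 6.9119 m/s

6.9119


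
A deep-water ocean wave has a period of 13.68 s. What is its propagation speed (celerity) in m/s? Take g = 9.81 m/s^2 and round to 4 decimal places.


We use the deep-water celerity formula:
C = g * T / (2 * pi)
C = 9.81 * 13.68 / (2 * 3.14159...)
C = 134.200800 / 6.283185
C = 21.3587 m/s

21.3587


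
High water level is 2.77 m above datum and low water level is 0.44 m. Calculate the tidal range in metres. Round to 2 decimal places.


Tidal range = High water - Low water
Tidal range = 2.77 - (0.44)
Tidal range = 2.33 m

2.33


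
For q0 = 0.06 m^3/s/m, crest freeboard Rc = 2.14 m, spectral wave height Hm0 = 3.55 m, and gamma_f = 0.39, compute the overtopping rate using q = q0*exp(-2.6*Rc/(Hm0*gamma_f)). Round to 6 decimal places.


q = q0 * exp(-2.6 * Rc / (Hm0 * gamma_f))
Exponent = -2.6 * 2.14 / (3.55 * 0.39)
= -2.6 * 2.14 / 1.3845
= -4.018779
exp(-4.018779) = 0.017975
q = 0.06 * 0.017975
q = 0.001078 m^3/s/m

0.001078


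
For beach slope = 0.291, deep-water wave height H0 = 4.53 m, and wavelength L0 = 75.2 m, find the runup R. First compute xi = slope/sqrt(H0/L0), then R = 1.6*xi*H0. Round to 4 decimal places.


xi = slope / sqrt(H0/L0)
H0/L0 = 4.53/75.2 = 0.060239
sqrt(0.060239) = 0.245437
xi = 0.291 / 0.245437 = 1.185640
R = 1.6 * xi * H0 = 1.6 * 1.185640 * 4.53
R = 8.5935 m

8.5935


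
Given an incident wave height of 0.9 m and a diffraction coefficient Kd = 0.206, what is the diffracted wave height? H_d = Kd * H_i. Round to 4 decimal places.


H_d = Kd * H_i
H_d = 0.206 * 0.9
H_d = 0.1854 m

0.1854


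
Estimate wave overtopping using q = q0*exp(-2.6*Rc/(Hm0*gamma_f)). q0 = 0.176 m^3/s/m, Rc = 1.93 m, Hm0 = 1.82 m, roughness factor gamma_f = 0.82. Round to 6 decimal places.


q = q0 * exp(-2.6 * Rc / (Hm0 * gamma_f))
Exponent = -2.6 * 1.93 / (1.82 * 0.82)
= -2.6 * 1.93 / 1.4924
= -3.362369
exp(-3.362369) = 0.034653
q = 0.176 * 0.034653
q = 0.006099 m^3/s/m

0.006099


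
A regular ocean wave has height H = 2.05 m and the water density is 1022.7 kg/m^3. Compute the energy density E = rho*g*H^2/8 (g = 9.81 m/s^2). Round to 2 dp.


E = (1/8) * rho * g * H^2
E = (1/8) * 1022.7 * 9.81 * 2.05^2
E = 0.125 * 1022.7 * 9.81 * 4.2025
E = 5270.30 J/m^2

5270.30


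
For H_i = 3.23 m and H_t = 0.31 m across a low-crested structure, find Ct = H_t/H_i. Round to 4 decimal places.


Ct = H_t / H_i
Ct = 0.31 / 3.23
Ct = 0.0960

0.0960


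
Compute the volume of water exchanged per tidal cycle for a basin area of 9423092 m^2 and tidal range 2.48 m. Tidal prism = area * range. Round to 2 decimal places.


Tidal prism = Area * Tidal range
P = 9423092 * 2.48
P = 23369268.16 m^3

23369268.16


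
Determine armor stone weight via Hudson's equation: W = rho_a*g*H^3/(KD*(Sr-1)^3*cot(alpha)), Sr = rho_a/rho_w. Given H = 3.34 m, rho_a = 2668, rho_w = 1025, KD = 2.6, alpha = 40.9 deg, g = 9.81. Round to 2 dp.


Sr = rho_a / rho_w = 2668 / 1025 = 2.602927
(Sr - 1) = 1.602927
(Sr - 1)^3 = 4.118519
cot(40.9) = 1 / tan(40.9) = 1 / 0.866227 = 1.154432
Numerator = 2668 * 9.81 * 3.34^3 = 975201.2136
Denominator = 2.6 * 4.118519 * 1.154432 = 12.361826
W = 975201.2136 / 12.361826
W = 78888.12 N

78888.12


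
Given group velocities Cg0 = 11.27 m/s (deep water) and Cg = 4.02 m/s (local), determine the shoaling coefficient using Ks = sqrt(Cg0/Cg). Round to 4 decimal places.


Ks = sqrt(Cg0 / Cg)
Ks = sqrt(11.27 / 4.02)
Ks = sqrt(2.8035)
Ks = 1.6744

1.6744


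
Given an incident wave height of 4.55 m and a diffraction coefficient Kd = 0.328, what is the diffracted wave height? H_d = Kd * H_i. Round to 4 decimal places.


H_d = Kd * H_i
H_d = 0.328 * 4.55
H_d = 1.4924 m

1.4924


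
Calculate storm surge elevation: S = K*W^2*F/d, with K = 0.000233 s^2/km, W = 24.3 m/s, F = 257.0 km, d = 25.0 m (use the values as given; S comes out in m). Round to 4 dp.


S = K * W^2 * F / d
W^2 = 24.3^2 = 590.49
S = 0.000233 * 590.49 * 257.0 / 25.0
Numerator = 0.000233 * 590.49 * 257.0 = 35.359132
S = 35.359132 / 25.0 = 1.4144 m

1.4144


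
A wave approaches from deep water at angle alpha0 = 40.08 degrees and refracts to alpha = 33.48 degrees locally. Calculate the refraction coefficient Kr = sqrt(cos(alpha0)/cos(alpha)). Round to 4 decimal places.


Kr = sqrt(cos(alpha0) / cos(alpha))
cos(40.08) = 0.765146
cos(33.48) = 0.834078
Kr = sqrt(0.765146 / 0.834078)
Kr = sqrt(0.917355)
Kr = 0.9578

0.9578


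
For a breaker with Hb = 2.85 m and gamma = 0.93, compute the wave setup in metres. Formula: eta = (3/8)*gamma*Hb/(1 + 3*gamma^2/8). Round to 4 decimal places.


eta = (3/8) * gamma * Hb / (1 + 3*gamma^2/8)
Numerator = (3/8) * 0.93 * 2.85 = 0.993938
Denominator = 1 + 3*0.93^2/8 = 1 + 0.324338 = 1.324338
eta = 0.993938 / 1.324338
eta = 0.7505 m

0.7505


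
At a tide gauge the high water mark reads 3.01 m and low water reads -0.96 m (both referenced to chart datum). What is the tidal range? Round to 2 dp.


Tidal range = High water - Low water
Tidal range = 3.01 - (-0.96)
Tidal range = 3.97 m

3.97


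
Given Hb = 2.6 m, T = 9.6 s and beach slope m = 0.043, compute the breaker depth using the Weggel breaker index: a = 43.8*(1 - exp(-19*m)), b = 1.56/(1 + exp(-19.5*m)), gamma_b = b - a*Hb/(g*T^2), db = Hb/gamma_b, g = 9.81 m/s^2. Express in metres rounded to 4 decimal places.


a = 43.8 * (1 - exp(-19 * m))
exp(-19 * 0.043) = exp(-0.8170) = 0.441755
a = 43.8 * (1 - 0.441755) = 24.451134
b = 1.56 / (1 + exp(-19.5 * m))
exp(-19.5 * 0.043) = exp(-0.8385) = 0.432359
b = 1.56 / (1 + 0.432359) = 1.089113
Hb / (g * T^2) = 2.6 / (9.81 * 9.6^2) = 2.6 / 904.0896 = 0.00287582
gamma_b = b - a * Hb/(g*T^2) = 1.089113 - 24.451134 * 0.00287582 = 1.018796
db = Hb / gamma_b = 2.6 / 1.018796
db = 2.5520 m

2.5520


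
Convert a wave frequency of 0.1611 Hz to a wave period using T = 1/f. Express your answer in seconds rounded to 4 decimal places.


T = 1 / f
T = 1 / 0.1611
T = 6.2073 s

6.2073


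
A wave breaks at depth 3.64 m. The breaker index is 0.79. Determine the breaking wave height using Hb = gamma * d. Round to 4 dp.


Hb = gamma * d
Hb = 0.79 * 3.64
Hb = 2.8756 m

2.8756


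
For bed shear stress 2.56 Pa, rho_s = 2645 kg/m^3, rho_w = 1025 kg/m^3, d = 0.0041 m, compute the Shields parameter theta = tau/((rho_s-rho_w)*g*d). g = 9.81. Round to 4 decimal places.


theta = tau / ((rho_s - rho_w) * g * d)
rho_s - rho_w = 2645 - 1025 = 1620
Denominator = 1620 * 9.81 * 0.0041 = 65.158020
theta = 2.56 / 65.158020
theta = 0.0393

0.0393


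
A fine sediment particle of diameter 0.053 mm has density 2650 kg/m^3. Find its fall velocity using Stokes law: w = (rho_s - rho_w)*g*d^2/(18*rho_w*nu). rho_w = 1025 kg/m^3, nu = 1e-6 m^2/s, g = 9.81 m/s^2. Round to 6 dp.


w = (rho_s - rho_w) * g * d^2 / (18 * rho_w * nu)
d = 0.053 mm = 0.000053 m
rho_s - rho_w = 2650 - 1025 = 1625
Numerator = 1625 * 9.81 * (0.000053)^2 = 0.000044778971
Denominator = 18 * 1025 * 1e-6 = 0.018450
w = 0.002427 m/s

0.002427


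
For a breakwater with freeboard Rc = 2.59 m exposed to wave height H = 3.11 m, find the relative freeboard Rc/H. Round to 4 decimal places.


Relative freeboard = Rc / H
= 2.59 / 3.11
= 0.8328

0.8328


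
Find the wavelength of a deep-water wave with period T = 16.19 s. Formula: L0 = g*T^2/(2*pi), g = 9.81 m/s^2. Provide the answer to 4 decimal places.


L0 = g * T^2 / (2 * pi)
L0 = 9.81 * 16.19^2 / (2 * pi)
L0 = 9.81 * 262.1161 / 6.28319
L0 = 2571.3589 / 6.28319
L0 = 409.2445 m

409.2445


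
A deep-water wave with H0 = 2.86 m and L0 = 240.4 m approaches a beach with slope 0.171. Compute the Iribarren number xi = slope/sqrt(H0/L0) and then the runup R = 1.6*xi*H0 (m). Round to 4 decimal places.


xi = slope / sqrt(H0/L0)
H0/L0 = 2.86/240.4 = 0.011897
sqrt(0.011897) = 0.109073
xi = 0.171 / 0.109073 = 1.567763
R = 1.6 * xi * H0 = 1.6 * 1.567763 * 2.86
R = 7.1741 m

7.1741


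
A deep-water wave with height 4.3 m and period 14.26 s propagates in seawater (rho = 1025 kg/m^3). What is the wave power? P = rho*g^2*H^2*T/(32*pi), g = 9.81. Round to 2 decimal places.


P = rho * g^2 * H^2 * T / (32 * pi)
P = 1025 * 9.81^2 * 4.3^2 * 14.26 / (32 * pi)
P = 1025 * 96.2361 * 18.4900 * 14.26 / 100.53096
P = 258713.13 W/m

258713.13


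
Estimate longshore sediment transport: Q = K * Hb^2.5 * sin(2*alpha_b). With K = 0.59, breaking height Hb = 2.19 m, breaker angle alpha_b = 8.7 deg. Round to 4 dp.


Q = K * Hb^2.5 * sin(2 * alpha_b)
Hb^2.5 = 2.19^2.5 = 7.097580
sin(2 * 8.7) = sin(17.4) = 0.299041
Q = 0.59 * 7.097580 * 0.299041
Q = 1.2523 m^3/s

1.2523


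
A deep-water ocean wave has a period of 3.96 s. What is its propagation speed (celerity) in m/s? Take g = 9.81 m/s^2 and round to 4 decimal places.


We use the deep-water celerity formula:
C = g * T / (2 * pi)
C = 9.81 * 3.96 / (2 * 3.14159...)
C = 38.847600 / 6.283185
C = 6.1828 m/s

6.1828


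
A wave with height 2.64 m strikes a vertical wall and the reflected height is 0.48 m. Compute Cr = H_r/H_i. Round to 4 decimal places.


Cr = H_r / H_i
Cr = 0.48 / 2.64
Cr = 0.1818

0.1818


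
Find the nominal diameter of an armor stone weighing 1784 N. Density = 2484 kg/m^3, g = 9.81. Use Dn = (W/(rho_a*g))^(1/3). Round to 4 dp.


V = W / (rho_a * g)
V = 1784 / (2484 * 9.81)
V = 1784 / 24368.04
V = 0.073211 m^3
Dn = V^(1/3) = 0.073211^(1/3)
Dn = 0.4183 m

0.4183


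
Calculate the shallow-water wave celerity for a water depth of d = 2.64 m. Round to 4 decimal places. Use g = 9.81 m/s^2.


Using the shallow-water approximation:
C = sqrt(g * d) = sqrt(9.81 * 2.64)
C = sqrt(25.8984)
C = 5.0890 m/s

5.0890


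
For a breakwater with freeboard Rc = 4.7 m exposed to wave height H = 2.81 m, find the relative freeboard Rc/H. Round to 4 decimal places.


Relative freeboard = Rc / H
= 4.7 / 2.81
= 1.6726

1.6726


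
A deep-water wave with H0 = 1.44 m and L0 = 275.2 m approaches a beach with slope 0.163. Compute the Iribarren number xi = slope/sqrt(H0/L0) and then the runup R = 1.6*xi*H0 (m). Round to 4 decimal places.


xi = slope / sqrt(H0/L0)
H0/L0 = 1.44/275.2 = 0.005233
sqrt(0.005233) = 0.072336
xi = 0.163 / 0.072336 = 2.253360
R = 1.6 * xi * H0 = 1.6 * 2.253360 * 1.44
R = 5.1917 m

5.1917


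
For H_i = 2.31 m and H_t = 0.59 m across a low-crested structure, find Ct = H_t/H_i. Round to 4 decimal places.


Ct = H_t / H_i
Ct = 0.59 / 2.31
Ct = 0.2554

0.2554


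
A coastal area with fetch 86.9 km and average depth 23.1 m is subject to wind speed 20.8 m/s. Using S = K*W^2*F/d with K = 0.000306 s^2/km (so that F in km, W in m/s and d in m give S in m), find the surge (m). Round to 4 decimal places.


S = K * W^2 * F / d
W^2 = 20.8^2 = 432.64
S = 0.000306 * 432.64 * 86.9 / 23.1
Numerator = 0.000306 * 432.64 * 86.9 = 11.504503
S = 11.504503 / 23.1 = 0.4980 m

0.4980


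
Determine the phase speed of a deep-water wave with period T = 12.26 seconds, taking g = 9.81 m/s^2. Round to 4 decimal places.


We use the deep-water celerity formula:
C = g * T / (2 * pi)
C = 9.81 * 12.26 / (2 * 3.14159...)
C = 120.270600 / 6.283185
C = 19.1417 m/s

19.1417


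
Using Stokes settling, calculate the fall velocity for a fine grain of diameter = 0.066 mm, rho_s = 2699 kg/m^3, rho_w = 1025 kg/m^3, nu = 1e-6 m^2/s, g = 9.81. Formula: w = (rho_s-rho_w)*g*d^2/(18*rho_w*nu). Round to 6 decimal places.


w = (rho_s - rho_w) * g * d^2 / (18 * rho_w * nu)
d = 0.066 mm = 0.000066 m
rho_s - rho_w = 2699 - 1025 = 1674
Numerator = 1674 * 9.81 * (0.000066)^2 = 0.000071533971
Denominator = 18 * 1025 * 1e-6 = 0.018450
w = 0.003877 m/s

0.003877


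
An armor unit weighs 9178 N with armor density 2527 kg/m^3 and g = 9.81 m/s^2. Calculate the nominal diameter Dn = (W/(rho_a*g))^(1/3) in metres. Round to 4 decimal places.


V = W / (rho_a * g)
V = 9178 / (2527 * 9.81)
V = 9178 / 24789.87
V = 0.370232 m^3
Dn = V^(1/3) = 0.370232^(1/3)
Dn = 0.7181 m

0.7181


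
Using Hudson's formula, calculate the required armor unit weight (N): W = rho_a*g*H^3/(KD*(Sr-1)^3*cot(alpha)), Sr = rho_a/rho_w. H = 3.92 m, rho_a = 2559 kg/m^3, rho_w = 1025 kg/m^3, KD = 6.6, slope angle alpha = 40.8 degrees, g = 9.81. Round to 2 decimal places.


Sr = rho_a / rho_w = 2559 / 1025 = 2.496585
(Sr - 1) = 1.496585
(Sr - 1)^3 = 3.352004
cot(40.8) = 1 / tan(40.8) = 1 / 0.863177 = 1.158511
Numerator = 2559 * 9.81 * 3.92^3 = 1512159.1243
Denominator = 6.6 * 3.352004 * 1.158511 = 25.630002
W = 1512159.1243 / 25.630002
W = 58999.57 N

58999.57


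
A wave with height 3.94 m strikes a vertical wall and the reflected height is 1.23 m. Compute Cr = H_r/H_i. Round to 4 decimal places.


Cr = H_r / H_i
Cr = 1.23 / 3.94
Cr = 0.3122

0.3122


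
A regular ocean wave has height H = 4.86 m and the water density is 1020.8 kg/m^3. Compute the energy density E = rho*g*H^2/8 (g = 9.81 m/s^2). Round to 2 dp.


E = (1/8) * rho * g * H^2
E = (1/8) * 1020.8 * 9.81 * 4.86^2
E = 0.125 * 1020.8 * 9.81 * 23.6196
E = 29565.98 J/m^2

29565.98


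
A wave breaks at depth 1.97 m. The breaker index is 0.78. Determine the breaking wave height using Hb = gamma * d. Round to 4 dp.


Hb = gamma * d
Hb = 0.78 * 1.97
Hb = 1.5366 m

1.5366


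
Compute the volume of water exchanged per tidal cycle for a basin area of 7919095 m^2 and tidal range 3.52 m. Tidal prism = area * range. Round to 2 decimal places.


Tidal prism = Area * Tidal range
P = 7919095 * 3.52
P = 27875214.40 m^3

27875214.40


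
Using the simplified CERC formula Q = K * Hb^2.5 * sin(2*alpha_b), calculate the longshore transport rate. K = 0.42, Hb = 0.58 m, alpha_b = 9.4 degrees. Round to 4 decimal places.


Q = K * Hb^2.5 * sin(2 * alpha_b)
Hb^2.5 = 0.58^2.5 = 0.256195
sin(2 * 9.4) = sin(18.8) = 0.322266
Q = 0.42 * 0.256195 * 0.322266
Q = 0.0347 m^3/s

0.0347


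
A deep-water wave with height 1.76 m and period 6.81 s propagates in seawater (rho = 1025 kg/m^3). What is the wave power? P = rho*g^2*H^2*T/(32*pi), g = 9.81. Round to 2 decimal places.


P = rho * g^2 * H^2 * T / (32 * pi)
P = 1025 * 9.81^2 * 1.76^2 * 6.81 / (32 * pi)
P = 1025 * 96.2361 * 3.0976 * 6.81 / 100.53096
P = 20698.29 W/m

20698.29


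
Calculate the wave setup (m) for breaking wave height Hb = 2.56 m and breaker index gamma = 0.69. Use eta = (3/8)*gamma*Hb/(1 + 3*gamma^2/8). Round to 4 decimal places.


eta = (3/8) * gamma * Hb / (1 + 3*gamma^2/8)
Numerator = (3/8) * 0.69 * 2.56 = 0.662400
Denominator = 1 + 3*0.69^2/8 = 1 + 0.178538 = 1.178538
eta = 0.662400 / 1.178538
eta = 0.5621 m

0.5621


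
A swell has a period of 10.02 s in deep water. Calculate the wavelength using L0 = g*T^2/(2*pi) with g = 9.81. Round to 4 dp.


L0 = g * T^2 / (2 * pi)
L0 = 9.81 * 10.02^2 / (2 * pi)
L0 = 9.81 * 100.4004 / 6.28319
L0 = 984.9279 / 6.28319
L0 = 156.7561 m

156.7561


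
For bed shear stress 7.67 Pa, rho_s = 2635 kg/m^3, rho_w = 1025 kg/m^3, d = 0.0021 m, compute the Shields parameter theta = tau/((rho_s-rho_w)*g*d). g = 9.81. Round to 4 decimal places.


theta = tau / ((rho_s - rho_w) * g * d)
rho_s - rho_w = 2635 - 1025 = 1610
Denominator = 1610 * 9.81 * 0.0021 = 33.167610
theta = 7.67 / 33.167610
theta = 0.2312

0.2312


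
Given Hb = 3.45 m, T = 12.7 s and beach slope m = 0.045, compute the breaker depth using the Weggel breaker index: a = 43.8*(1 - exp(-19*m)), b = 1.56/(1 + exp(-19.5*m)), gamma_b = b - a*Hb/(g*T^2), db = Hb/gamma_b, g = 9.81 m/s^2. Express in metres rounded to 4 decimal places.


a = 43.8 * (1 - exp(-19 * m))
exp(-19 * 0.045) = exp(-0.8550) = 0.425283
a = 43.8 * (1 - 0.425283) = 25.172596
b = 1.56 / (1 + exp(-19.5 * m))
exp(-19.5 * 0.045) = exp(-0.8775) = 0.415821
b = 1.56 / (1 + 0.415821) = 1.101834
Hb / (g * T^2) = 3.45 / (9.81 * 12.7^2) = 3.45 / 1582.2549 = 0.00218043
gamma_b = b - a * Hb/(g*T^2) = 1.101834 - 25.172596 * 0.00218043 = 1.046947
db = Hb / gamma_b = 3.45 / 1.046947
db = 3.2953 m

3.2953


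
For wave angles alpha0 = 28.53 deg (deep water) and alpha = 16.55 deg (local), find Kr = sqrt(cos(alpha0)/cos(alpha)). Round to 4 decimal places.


Kr = sqrt(cos(alpha0) / cos(alpha))
cos(28.53) = 0.878567
cos(16.55) = 0.958572
Kr = sqrt(0.878567 / 0.958572)
Kr = sqrt(0.916538)
Kr = 0.9574

0.9574


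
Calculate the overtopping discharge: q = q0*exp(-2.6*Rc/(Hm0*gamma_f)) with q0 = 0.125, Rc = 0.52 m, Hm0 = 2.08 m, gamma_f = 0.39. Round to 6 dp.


q = q0 * exp(-2.6 * Rc / (Hm0 * gamma_f))
Exponent = -2.6 * 0.52 / (2.08 * 0.39)
= -2.6 * 0.52 / 0.8112
= -1.666667
exp(-1.666667) = 0.188876
q = 0.125 * 0.188876
q = 0.023609 m^3/s/m

0.023609


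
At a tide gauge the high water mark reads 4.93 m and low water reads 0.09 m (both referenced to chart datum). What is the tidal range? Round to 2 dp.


Tidal range = High water - Low water
Tidal range = 4.93 - (0.09)
Tidal range = 4.84 m

4.84


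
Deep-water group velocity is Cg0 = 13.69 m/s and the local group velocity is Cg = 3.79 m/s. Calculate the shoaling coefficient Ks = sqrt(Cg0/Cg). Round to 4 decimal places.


Ks = sqrt(Cg0 / Cg)
Ks = sqrt(13.69 / 3.79)
Ks = sqrt(3.6121)
Ks = 1.9006

1.9006


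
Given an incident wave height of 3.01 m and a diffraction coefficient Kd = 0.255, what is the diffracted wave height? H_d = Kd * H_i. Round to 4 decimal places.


H_d = Kd * H_i
H_d = 0.255 * 3.01
H_d = 0.7676 m

0.7676


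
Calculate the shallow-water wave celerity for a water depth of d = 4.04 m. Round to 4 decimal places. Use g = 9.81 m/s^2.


Using the shallow-water approximation:
C = sqrt(g * d) = sqrt(9.81 * 4.04)
C = sqrt(39.6324)
C = 6.2954 m/s

6.2954
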